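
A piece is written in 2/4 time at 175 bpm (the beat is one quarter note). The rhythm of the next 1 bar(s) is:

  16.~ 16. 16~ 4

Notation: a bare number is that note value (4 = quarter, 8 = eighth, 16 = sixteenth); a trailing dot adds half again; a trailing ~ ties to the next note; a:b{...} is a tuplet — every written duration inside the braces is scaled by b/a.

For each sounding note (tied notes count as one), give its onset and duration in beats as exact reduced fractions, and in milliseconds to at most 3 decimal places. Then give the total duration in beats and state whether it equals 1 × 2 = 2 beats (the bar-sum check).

1) 0.0ms=0b +257.143ms=3/4b
2) 257.143ms=3/4b +428.571ms=5/4b
Σ=2b of 2 (175bpm 2/4) — PASS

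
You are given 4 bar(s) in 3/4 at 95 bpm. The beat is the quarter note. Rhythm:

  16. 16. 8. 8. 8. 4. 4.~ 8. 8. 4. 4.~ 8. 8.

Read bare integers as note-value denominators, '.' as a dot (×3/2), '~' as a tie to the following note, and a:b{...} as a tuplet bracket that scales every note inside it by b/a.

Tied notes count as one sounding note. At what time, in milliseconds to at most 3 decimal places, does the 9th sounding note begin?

1. 0.0ms @ 0 + 236.842ms (3/8)
2. 236.842ms @ 3/8 + 236.842ms (3/8)
3. 473.684ms @ 3/4 + 473.684ms (3/4)
4. 947.368ms @ 3/2 + 473.684ms (3/4)
5. 1421.053ms @ 9/4 + 473.684ms (3/4)
6. 1894.737ms @ 3 + 947.368ms (3/2)
7. 2842.105ms @ 9/2 + 1421.053ms (9/4)
8. 4263.158ms @ 27/4 + 473.684ms (3/4)
9. 4736.842ms @ 15/2 + 947.368ms (3/2)
10. 5684.211ms @ 9 + 1421.053ms (9/4)
11. 7105.263ms @ 45/4 + 473.684ms (3/4)

note 9 onset = 15/2b = 4736.842ms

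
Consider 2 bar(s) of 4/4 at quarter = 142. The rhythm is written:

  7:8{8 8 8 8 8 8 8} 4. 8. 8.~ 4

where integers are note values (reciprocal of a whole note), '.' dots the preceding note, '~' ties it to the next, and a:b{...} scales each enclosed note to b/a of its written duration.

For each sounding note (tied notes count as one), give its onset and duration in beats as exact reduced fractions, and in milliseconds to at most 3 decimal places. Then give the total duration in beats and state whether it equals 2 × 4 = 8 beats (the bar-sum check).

1) 0.0ms=0b +241.449ms=4/7b
2) 241.449ms=4/7b +241.449ms=4/7b
3) 482.897ms=8/7b +241.449ms=4/7b
4) 724.346ms=12/7b +241.449ms=4/7b
5) 965.795ms=16/7b +241.449ms=4/7b
6) 1207.243ms=20/7b +241.449ms=4/7b
7) 1448.692ms=24/7b +241.449ms=4/7b
8) 1690.141ms=4b +633.803ms=3/2b
9) 2323.944ms=11/2b +316.901ms=3/4b
10) 2640.845ms=25/4b +739.437ms=7/4b
Σ=8b of 8 (142bpm 4/4) — PASS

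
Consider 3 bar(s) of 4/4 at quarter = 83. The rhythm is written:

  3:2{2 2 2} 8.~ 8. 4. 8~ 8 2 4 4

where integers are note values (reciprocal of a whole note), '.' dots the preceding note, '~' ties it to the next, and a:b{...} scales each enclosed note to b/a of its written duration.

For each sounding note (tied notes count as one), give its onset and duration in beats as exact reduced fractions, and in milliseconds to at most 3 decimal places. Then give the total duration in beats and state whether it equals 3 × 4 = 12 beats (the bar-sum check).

1) 0.0ms=0b +963.855ms=4/3b
2) 963.855ms=4/3b +963.855ms=4/3b
3) 1927.711ms=8/3b +963.855ms=4/3b
4) 2891.566ms=4b +1084.337ms=3/2b
5) 3975.904ms=11/2b +1084.337ms=3/2b
6) 5060.241ms=7b +722.892ms=1b
7) 5783.133ms=8b +1445.783ms=2b
8) 7228.916ms=10b +722.892ms=1b
9) 7951.807ms=11b +722.892ms=1b
Σ=12b of 12 (83bpm 4/4) — PASS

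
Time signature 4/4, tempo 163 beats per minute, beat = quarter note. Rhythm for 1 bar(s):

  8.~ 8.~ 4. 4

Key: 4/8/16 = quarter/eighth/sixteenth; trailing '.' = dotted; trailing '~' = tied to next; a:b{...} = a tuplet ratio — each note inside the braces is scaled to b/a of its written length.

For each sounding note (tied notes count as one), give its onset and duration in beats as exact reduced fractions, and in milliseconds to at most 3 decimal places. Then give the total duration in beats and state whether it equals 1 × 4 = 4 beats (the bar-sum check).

1) 0.0ms=0b +1104.294ms=3b
2) 1104.294ms=3b +368.098ms=1b
Σ=4b of 4 (163bpm 4/4) — PASS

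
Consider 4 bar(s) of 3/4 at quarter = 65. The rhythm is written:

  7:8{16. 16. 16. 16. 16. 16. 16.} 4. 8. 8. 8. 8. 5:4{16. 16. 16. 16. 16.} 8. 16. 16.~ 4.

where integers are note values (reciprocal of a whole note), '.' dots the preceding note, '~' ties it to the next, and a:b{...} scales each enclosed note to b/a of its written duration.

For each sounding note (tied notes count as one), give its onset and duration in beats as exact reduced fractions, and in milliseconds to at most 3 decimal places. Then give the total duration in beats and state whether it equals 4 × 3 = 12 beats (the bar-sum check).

1) 0.0ms=0b +395.604ms=3/7b
2) 395.604ms=3/7b +395.604ms=3/7b
3) 791.209ms=6/7b +395.604ms=3/7b
4) 1186.813ms=9/7b +395.604ms=3/7b
5) 1582.418ms=12/7b +395.604ms=3/7b
6) 1978.022ms=15/7b +395.604ms=3/7b
7) 2373.626ms=18/7b +395.604ms=3/7b
8) 2769.231ms=3b +1384.615ms=3/2b
9) 4153.846ms=9/2b +692.308ms=3/4b
10) 4846.154ms=21/4b +692.308ms=3/4b
11) 5538.462ms=6b +692.308ms=3/4b
12) 6230.769ms=27/4b +692.308ms=3/4b
13) 6923.077ms=15/2b +276.923ms=3/10b
14) 7200.0ms=39/5b +276.923ms=3/10b
15) 7476.923ms=81/10b +276.923ms=3/10b
16) 7753.846ms=42/5b +276.923ms=3/10b
17) 8030.769ms=87/10b +276.923ms=3/10b
18) 8307.692ms=9b +692.308ms=3/4b
19) 9000.0ms=39/4b +346.154ms=3/8b
20) 9346.154ms=81/8b +1730.769ms=15/8b
Σ=12b of 12 (65bpm 3/4) — PASS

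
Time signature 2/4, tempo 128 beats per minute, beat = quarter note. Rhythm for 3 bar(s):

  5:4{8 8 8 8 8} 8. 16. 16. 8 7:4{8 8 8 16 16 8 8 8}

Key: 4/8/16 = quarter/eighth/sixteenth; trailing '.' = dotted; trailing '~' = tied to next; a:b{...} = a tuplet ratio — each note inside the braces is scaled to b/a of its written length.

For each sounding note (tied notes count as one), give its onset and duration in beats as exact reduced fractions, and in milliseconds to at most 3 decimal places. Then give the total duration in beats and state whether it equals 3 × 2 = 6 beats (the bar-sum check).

1) 0.0ms=0b +187.5ms=2/5b
2) 187.5ms=2/5b +187.5ms=2/5b
3) 375.0ms=4/5b +187.5ms=2/5b
4) 562.5ms=6/5b +187.5ms=2/5b
5) 750.0ms=8/5b +187.5ms=2/5b
6) 937.5ms=2b +351.562ms=3/4b
7) 1289.062ms=11/4b +175.781ms=3/8b
8) 1464.844ms=25/8b +175.781ms=3/8b
9) 1640.625ms=7/2b +234.375ms=1/2b
10) 1875.0ms=4b +133.929ms=2/7b
11) 2008.929ms=30/7b +133.929ms=2/7b
12) 2142.857ms=32/7b +133.929ms=2/7b
13) 2276.786ms=34/7b +66.964ms=1/7b
14) 2343.75ms=5b +66.964ms=1/7b
15) 2410.714ms=36/7b +133.929ms=2/7b
16) 2544.643ms=38/7b +133.929ms=2/7b
17) 2678.571ms=40/7b +133.929ms=2/7b
Σ=6b of 6 (128bpm 2/4) — PASS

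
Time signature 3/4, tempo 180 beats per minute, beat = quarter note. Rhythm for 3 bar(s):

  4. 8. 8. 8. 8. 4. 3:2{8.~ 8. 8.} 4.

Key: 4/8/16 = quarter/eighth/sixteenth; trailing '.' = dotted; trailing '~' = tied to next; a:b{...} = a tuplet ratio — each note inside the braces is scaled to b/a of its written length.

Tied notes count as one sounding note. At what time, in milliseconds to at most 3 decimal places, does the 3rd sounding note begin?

1. 0.0ms @ 0 + 500.0ms (3/2)
2. 500.0ms @ 3/2 + 250.0ms (3/4)
3. 750.0ms @ 9/4 + 250.0ms (3/4)
4. 1000.0ms @ 3 + 250.0ms (3/4)
5. 1250.0ms @ 15/4 + 250.0ms (3/4)
6. 1500.0ms @ 9/2 + 500.0ms (3/2)
7. 2000.0ms @ 6 + 333.333ms (1)
8. 2333.333ms @ 7 + 166.667ms (1/2)
9. 2500.0ms @ 15/2 + 500.0ms (3/2)

note 3 onset = 9/4b = 750.0ms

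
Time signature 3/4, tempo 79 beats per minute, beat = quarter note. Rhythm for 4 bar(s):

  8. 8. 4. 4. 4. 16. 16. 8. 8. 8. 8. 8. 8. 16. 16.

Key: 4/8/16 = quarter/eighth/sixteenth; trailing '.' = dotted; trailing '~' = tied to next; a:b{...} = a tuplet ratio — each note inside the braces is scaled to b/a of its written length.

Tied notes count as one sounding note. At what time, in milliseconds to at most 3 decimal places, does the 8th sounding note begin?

note 8 onset = 27/4b = 5126.582ms

1. 0.0ms @ 0 + 569.62ms (3/4)
2. 569.62ms @ 3/4 + 569.62ms (3/4)
3. 1139.241ms @ 3/2 + 1139.241ms (3/2)
4. 2278.481ms @ 3 + 1139.241ms (3/2)
5. 3417.722ms @ 9/2 + 1139.241ms (3/2)
6. 4556.962ms @ 6 + 284.81ms (3/8)
7. 4841.772ms @ 51/8 + 284.81ms (3/8)
8. 5126.582ms @ 27/4 + 569.62ms (3/4)
9. 5696.203ms @ 15/2 + 569.62ms (3/4)
10. 6265.823ms @ 33/4 + 569.62ms (3/4)
11. 6835.443ms @ 9 + 569.62ms (3/4)
12. 7405.063ms @ 39/4 + 569.62ms (3/4)
13. 7974.684ms @ 21/2 + 569.62ms (3/4)
14. 8544.304ms @ 45/4 + 284.81ms (3/8)
15. 8829.114ms @ 93/8 + 284.81ms (3/8)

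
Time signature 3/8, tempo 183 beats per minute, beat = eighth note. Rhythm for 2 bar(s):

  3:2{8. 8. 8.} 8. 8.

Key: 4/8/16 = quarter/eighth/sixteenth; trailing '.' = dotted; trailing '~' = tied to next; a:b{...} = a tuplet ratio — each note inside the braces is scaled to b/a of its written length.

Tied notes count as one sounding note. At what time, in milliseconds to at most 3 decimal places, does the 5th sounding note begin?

note 5 onset = 9/2b = 1475.41ms

1. 0.0ms @ 0 + 327.869ms (1)
2. 327.869ms @ 1 + 327.869ms (1)
3. 655.738ms @ 2 + 327.869ms (1)
4. 983.607ms @ 3 + 491.803ms (3/2)
5. 1475.41ms @ 9/2 + 491.803ms (3/2)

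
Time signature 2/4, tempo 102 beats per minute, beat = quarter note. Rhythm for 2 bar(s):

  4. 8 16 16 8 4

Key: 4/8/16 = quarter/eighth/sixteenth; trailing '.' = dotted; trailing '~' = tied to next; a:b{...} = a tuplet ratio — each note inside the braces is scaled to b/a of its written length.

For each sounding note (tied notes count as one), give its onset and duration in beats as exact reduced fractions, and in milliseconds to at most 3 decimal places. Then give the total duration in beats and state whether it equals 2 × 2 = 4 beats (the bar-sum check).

1) 0.0ms=0b +882.353ms=3/2b
2) 882.353ms=3/2b +294.118ms=1/2b
3) 1176.471ms=2b +147.059ms=1/4b
4) 1323.529ms=9/4b +147.059ms=1/4b
5) 1470.588ms=5/2b +294.118ms=1/2b
6) 1764.706ms=3b +588.235ms=1b
Σ=4b of 4 (102bpm 2/4) — PASS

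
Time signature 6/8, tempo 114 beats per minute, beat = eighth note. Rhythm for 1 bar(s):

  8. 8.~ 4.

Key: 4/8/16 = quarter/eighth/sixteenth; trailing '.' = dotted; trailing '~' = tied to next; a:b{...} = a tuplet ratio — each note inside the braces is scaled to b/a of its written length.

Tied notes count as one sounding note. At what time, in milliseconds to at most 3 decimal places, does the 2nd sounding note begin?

note 2 onset = 3/2b = 789.474ms

1. 0.0ms @ 0 + 789.474ms (3/2)
2. 789.474ms @ 3/2 + 2368.421ms (9/2)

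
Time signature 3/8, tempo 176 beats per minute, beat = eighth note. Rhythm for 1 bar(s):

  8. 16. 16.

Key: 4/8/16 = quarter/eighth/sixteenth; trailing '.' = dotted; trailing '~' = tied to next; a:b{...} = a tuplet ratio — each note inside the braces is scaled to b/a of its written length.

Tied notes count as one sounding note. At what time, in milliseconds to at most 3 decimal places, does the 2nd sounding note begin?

note 2 onset = 3/2b = 511.364ms

1. 0.0ms @ 0 + 511.364ms (3/2)
2. 511.364ms @ 3/2 + 255.682ms (3/4)
3. 767.045ms @ 9/4 + 255.682ms (3/4)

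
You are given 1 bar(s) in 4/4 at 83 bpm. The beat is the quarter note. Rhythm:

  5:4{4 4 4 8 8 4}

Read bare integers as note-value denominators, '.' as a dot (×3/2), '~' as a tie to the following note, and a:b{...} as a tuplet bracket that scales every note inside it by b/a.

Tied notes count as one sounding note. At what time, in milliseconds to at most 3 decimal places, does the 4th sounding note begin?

1. 0.0ms @ 0 + 578.313ms (4/5)
2. 578.313ms @ 4/5 + 578.313ms (4/5)
3. 1156.627ms @ 8/5 + 578.313ms (4/5)
4. 1734.94ms @ 12/5 + 289.157ms (2/5)
5. 2024.096ms @ 14/5 + 289.157ms (2/5)
6. 2313.253ms @ 16/5 + 578.313ms (4/5)

note 4 onset = 12/5b = 1734.94ms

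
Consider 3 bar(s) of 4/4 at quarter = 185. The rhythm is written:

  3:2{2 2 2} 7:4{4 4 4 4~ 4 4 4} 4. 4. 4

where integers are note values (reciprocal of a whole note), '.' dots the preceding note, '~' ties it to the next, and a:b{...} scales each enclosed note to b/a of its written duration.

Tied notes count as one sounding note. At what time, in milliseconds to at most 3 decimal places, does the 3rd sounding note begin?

note 3 onset = 8/3b = 864.865ms

1. 0.0ms @ 0 + 432.432ms (4/3)
2. 432.432ms @ 4/3 + 432.432ms (4/3)
3. 864.865ms @ 8/3 + 432.432ms (4/3)
4. 1297.297ms @ 4 + 185.328ms (4/7)
5. 1482.625ms @ 32/7 + 185.328ms (4/7)
6. 1667.954ms @ 36/7 + 185.328ms (4/7)
7. 1853.282ms @ 40/7 + 370.656ms (8/7)
8. 2223.938ms @ 48/7 + 185.328ms (4/7)
9. 2409.266ms @ 52/7 + 185.328ms (4/7)
10. 2594.595ms @ 8 + 486.486ms (3/2)
11. 3081.081ms @ 19/2 + 486.486ms (3/2)
12. 3567.568ms @ 11 + 324.324ms (1)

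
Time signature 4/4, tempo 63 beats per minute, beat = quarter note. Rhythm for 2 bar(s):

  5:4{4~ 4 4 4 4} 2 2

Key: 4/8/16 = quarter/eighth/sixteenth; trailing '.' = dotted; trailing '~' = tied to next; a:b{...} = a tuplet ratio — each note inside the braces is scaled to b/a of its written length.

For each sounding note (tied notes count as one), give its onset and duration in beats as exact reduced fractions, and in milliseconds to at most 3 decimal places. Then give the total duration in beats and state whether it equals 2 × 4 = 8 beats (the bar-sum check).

1) 0.0ms=0b +1523.81ms=8/5b
2) 1523.81ms=8/5b +761.905ms=4/5b
3) 2285.714ms=12/5b +761.905ms=4/5b
4) 3047.619ms=16/5b +761.905ms=4/5b
5) 3809.524ms=4b +1904.762ms=2b
6) 5714.286ms=6b +1904.762ms=2b
Σ=8b of 8 (63bpm 4/4) — PASS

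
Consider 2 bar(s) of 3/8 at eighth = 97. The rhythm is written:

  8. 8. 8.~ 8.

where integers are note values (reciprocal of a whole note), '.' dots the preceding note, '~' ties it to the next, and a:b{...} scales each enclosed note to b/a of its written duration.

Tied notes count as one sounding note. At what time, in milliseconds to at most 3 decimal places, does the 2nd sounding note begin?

note 2 onset = 3/2b = 927.835ms

1. 0.0ms @ 0 + 927.835ms (3/2)
2. 927.835ms @ 3/2 + 927.835ms (3/2)
3. 1855.67ms @ 3 + 1855.67ms (3)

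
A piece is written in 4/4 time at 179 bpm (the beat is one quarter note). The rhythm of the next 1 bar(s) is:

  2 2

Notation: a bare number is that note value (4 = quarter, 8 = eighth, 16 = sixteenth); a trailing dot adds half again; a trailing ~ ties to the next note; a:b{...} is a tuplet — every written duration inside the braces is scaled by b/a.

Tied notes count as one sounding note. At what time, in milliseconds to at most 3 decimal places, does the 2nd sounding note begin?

1. 0.0ms @ 0 + 670.391ms (2)
2. 670.391ms @ 2 + 670.391ms (2)

note 2 onset = 2b = 670.391ms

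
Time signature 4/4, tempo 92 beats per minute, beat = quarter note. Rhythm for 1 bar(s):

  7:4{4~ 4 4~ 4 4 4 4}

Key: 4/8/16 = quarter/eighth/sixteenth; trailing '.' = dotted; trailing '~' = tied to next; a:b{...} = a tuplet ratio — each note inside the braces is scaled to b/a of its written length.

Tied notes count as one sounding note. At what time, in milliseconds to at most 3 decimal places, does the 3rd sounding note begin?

note 3 onset = 16/7b = 1490.683ms

1. 0.0ms @ 0 + 745.342ms (8/7)
2. 745.342ms @ 8/7 + 745.342ms (8/7)
3. 1490.683ms @ 16/7 + 372.671ms (4/7)
4. 1863.354ms @ 20/7 + 372.671ms (4/7)
5. 2236.025ms @ 24/7 + 372.671ms (4/7)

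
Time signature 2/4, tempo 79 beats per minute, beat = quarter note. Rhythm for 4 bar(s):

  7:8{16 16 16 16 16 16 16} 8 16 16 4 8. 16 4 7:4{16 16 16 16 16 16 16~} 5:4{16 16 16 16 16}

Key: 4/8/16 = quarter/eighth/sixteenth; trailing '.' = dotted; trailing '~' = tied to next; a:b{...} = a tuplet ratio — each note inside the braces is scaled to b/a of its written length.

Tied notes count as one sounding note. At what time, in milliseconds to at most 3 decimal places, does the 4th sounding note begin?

note 4 onset = 6/7b = 650.995ms

1. 0.0ms @ 0 + 216.998ms (2/7)
2. 216.998ms @ 2/7 + 216.998ms (2/7)
3. 433.996ms @ 4/7 + 216.998ms (2/7)
4. 650.995ms @ 6/7 + 216.998ms (2/7)
5. 867.993ms @ 8/7 + 216.998ms (2/7)
6. 1084.991ms @ 10/7 + 216.998ms (2/7)
7. 1301.989ms @ 12/7 + 216.998ms (2/7)
8. 1518.987ms @ 2 + 379.747ms (1/2)
9. 1898.734ms @ 5/2 + 189.873ms (1/4)
10. 2088.608ms @ 11/4 + 189.873ms (1/4)
11. 2278.481ms @ 3 + 759.494ms (1)
12. 3037.975ms @ 4 + 569.62ms (3/4)
13. 3607.595ms @ 19/4 + 189.873ms (1/4)
14. 3797.468ms @ 5 + 759.494ms (1)
15. 4556.962ms @ 6 + 108.499ms (1/7)
16. 4665.461ms @ 43/7 + 108.499ms (1/7)
17. 4773.96ms @ 44/7 + 108.499ms (1/7)
18. 4882.459ms @ 45/7 + 108.499ms (1/7)
19. 4990.958ms @ 46/7 + 108.499ms (1/7)
20. 5099.458ms @ 47/7 + 108.499ms (1/7)
21. 5207.957ms @ 48/7 + 260.398ms (12/35)
22. 5468.354ms @ 36/5 + 151.899ms (1/5)
23. 5620.253ms @ 37/5 + 151.899ms (1/5)
24. 5772.152ms @ 38/5 + 151.899ms (1/5)
25. 5924.051ms @ 39/5 + 151.899ms (1/5)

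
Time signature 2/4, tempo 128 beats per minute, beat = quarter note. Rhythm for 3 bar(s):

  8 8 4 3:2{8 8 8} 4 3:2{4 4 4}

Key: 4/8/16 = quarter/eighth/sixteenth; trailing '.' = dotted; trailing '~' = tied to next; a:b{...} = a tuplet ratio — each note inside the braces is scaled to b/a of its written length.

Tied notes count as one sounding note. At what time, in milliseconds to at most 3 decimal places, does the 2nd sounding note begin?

note 2 onset = 1/2b = 234.375ms

1. 0.0ms @ 0 + 234.375ms (1/2)
2. 234.375ms @ 1/2 + 234.375ms (1/2)
3. 468.75ms @ 1 + 468.75ms (1)
4. 937.5ms @ 2 + 156.25ms (1/3)
5. 1093.75ms @ 7/3 + 156.25ms (1/3)
6. 1250.0ms @ 8/3 + 156.25ms (1/3)
7. 1406.25ms @ 3 + 468.75ms (1)
8. 1875.0ms @ 4 + 312.5ms (2/3)
9. 2187.5ms @ 14/3 + 312.5ms (2/3)
10. 2500.0ms @ 16/3 + 312.5ms (2/3)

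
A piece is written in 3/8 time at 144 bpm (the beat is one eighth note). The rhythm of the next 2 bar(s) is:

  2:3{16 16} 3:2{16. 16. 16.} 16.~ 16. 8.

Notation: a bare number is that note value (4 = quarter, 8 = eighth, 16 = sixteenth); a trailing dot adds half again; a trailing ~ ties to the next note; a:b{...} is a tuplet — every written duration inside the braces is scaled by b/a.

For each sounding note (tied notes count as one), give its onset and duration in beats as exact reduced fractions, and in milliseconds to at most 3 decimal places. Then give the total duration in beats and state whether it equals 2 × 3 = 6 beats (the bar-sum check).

1) 0.0ms=0b +312.5ms=3/4b
2) 312.5ms=3/4b +312.5ms=3/4b
3) 625.0ms=3/2b +208.333ms=1/2b
4) 833.333ms=2b +208.333ms=1/2b
5) 1041.667ms=5/2b +208.333ms=1/2b
6) 1250.0ms=3b +625.0ms=3/2b
7) 1875.0ms=9/2b +625.0ms=3/2b
Σ=6b of 6 (144bpm 3/8) — PASS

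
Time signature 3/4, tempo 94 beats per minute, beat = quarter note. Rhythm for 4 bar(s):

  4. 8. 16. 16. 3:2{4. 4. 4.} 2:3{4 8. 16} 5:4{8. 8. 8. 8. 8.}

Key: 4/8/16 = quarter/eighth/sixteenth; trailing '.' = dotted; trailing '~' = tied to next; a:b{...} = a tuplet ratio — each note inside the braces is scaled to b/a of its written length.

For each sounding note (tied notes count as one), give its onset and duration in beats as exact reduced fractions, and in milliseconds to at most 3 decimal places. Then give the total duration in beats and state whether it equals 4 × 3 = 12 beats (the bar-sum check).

1) 0.0ms=0b +957.447ms=3/2b
2) 957.447ms=3/2b +478.723ms=3/4b
3) 1436.17ms=9/4b +239.362ms=3/8b
4) 1675.532ms=21/8b +239.362ms=3/8b
5) 1914.894ms=3b +638.298ms=1b
6) 2553.191ms=4b +638.298ms=1b
7) 3191.489ms=5b +638.298ms=1b
8) 3829.787ms=6b +957.447ms=3/2b
9) 4787.234ms=15/2b +718.085ms=9/8b
10) 5505.319ms=69/8b +239.362ms=3/8b
11) 5744.681ms=9b +382.979ms=3/5b
12) 6127.66ms=48/5b +382.979ms=3/5b
13) 6510.638ms=51/5b +382.979ms=3/5b
14) 6893.617ms=54/5b +382.979ms=3/5b
15) 7276.596ms=57/5b +382.979ms=3/5b
Σ=12b of 12 (94bpm 3/4) — PASS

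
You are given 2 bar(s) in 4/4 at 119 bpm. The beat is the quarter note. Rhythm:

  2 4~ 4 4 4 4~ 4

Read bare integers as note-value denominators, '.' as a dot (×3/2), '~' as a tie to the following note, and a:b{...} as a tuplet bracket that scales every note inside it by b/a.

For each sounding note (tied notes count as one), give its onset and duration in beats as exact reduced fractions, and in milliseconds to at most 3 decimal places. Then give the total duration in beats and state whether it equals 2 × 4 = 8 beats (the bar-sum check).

1) 0.0ms=0b +1008.403ms=2b
2) 1008.403ms=2b +1008.403ms=2b
3) 2016.807ms=4b +504.202ms=1b
4) 2521.008ms=5b +504.202ms=1b
5) 3025.21ms=6b +1008.403ms=2b
Σ=8b of 8 (119bpm 4/4) — PASS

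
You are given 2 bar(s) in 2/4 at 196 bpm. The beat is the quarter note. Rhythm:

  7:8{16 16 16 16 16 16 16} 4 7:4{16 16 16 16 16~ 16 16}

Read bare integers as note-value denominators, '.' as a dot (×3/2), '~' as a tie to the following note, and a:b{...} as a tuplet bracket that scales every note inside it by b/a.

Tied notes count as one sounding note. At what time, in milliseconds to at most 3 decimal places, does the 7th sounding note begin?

note 7 onset = 12/7b = 524.781ms

1. 0.0ms @ 0 + 87.464ms (2/7)
2. 87.464ms @ 2/7 + 87.464ms (2/7)
3. 174.927ms @ 4/7 + 87.464ms (2/7)
4. 262.391ms @ 6/7 + 87.464ms (2/7)
5. 349.854ms @ 8/7 + 87.464ms (2/7)
6. 437.318ms @ 10/7 + 87.464ms (2/7)
7. 524.781ms @ 12/7 + 87.464ms (2/7)
8. 612.245ms @ 2 + 306.122ms (1)
9. 918.367ms @ 3 + 43.732ms (1/7)
10. 962.099ms @ 22/7 + 43.732ms (1/7)
11. 1005.831ms @ 23/7 + 43.732ms (1/7)
12. 1049.563ms @ 24/7 + 43.732ms (1/7)
13. 1093.294ms @ 25/7 + 87.464ms (2/7)
14. 1180.758ms @ 27/7 + 43.732ms (1/7)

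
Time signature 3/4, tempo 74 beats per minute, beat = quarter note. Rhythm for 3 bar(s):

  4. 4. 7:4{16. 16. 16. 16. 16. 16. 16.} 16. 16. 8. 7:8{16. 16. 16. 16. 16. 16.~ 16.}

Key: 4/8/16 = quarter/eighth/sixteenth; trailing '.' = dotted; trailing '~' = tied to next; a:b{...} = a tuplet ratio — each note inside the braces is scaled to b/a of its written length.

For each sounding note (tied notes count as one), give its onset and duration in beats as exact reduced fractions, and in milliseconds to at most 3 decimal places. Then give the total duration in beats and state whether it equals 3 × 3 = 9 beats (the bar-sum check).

1) 0.0ms=0b +1216.216ms=3/2b
2) 1216.216ms=3/2b +1216.216ms=3/2b
3) 2432.432ms=3b +173.745ms=3/14b
4) 2606.178ms=45/14b +173.745ms=3/14b
5) 2779.923ms=24/7b +173.745ms=3/14b
6) 2953.668ms=51/14b +173.745ms=3/14b
7) 3127.413ms=27/7b +173.745ms=3/14b
8) 3301.158ms=57/14b +173.745ms=3/14b
9) 3474.903ms=30/7b +173.745ms=3/14b
10) 3648.649ms=9/2b +304.054ms=3/8b
11) 3952.703ms=39/8b +304.054ms=3/8b
12) 4256.757ms=21/4b +608.108ms=3/4b
13) 4864.865ms=6b +347.49ms=3/7b
14) 5212.355ms=45/7b +347.49ms=3/7b
15) 5559.846ms=48/7b +347.49ms=3/7b
16) 5907.336ms=51/7b +347.49ms=3/7b
17) 6254.826ms=54/7b +347.49ms=3/7b
18) 6602.317ms=57/7b +694.981ms=6/7b
Σ=9b of 9 (74bpm 3/4) — PASS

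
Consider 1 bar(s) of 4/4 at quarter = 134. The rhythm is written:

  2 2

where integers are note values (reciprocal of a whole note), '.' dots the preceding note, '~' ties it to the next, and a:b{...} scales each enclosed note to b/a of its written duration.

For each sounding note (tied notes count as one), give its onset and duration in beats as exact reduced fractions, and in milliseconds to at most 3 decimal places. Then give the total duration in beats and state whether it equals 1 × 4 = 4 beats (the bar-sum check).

1) 0.0ms=0b +895.522ms=2b
2) 895.522ms=2b +895.522ms=2b
Σ=4b of 4 (134bpm 4/4) — PASS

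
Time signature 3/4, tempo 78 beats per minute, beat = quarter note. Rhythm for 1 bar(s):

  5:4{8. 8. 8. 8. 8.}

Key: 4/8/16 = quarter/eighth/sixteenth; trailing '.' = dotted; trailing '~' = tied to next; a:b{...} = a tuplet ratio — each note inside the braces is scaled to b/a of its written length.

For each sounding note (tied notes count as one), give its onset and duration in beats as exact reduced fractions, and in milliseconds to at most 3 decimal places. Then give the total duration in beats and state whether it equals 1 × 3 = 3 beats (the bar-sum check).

1) 0.0ms=0b +461.538ms=3/5b
2) 461.538ms=3/5b +461.538ms=3/5b
3) 923.077ms=6/5b +461.538ms=3/5b
4) 1384.615ms=9/5b +461.538ms=3/5b
5) 1846.154ms=12/5b +461.538ms=3/5b
Σ=3b of 3 (78bpm 3/4) — PASS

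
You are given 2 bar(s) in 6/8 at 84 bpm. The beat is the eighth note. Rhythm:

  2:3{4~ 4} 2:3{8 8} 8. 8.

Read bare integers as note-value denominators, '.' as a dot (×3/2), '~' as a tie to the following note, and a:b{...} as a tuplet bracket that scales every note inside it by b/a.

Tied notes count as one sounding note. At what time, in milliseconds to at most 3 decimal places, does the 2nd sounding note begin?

1. 0.0ms @ 0 + 4285.714ms (6)
2. 4285.714ms @ 6 + 1071.429ms (3/2)
3. 5357.143ms @ 15/2 + 1071.429ms (3/2)
4. 6428.571ms @ 9 + 1071.429ms (3/2)
5. 7500.0ms @ 21/2 + 1071.429ms (3/2)

note 2 onset = 6b = 4285.714ms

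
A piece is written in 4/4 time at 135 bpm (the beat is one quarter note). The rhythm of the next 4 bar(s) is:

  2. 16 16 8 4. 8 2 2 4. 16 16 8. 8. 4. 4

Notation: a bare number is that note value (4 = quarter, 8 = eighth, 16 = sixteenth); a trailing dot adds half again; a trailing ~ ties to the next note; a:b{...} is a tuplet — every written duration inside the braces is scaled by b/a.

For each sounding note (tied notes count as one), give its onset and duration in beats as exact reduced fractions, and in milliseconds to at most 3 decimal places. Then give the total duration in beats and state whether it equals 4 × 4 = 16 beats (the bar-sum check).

1) 0.0ms=0b +1333.333ms=3b
2) 1333.333ms=3b +111.111ms=1/4b
3) 1444.444ms=13/4b +111.111ms=1/4b
4) 1555.556ms=7/2b +222.222ms=1/2b
5) 1777.778ms=4b +666.667ms=3/2b
6) 2444.444ms=11/2b +222.222ms=1/2b
7) 2666.667ms=6b +888.889ms=2b
8) 3555.556ms=8b +888.889ms=2b
9) 4444.444ms=10b +666.667ms=3/2b
10) 5111.111ms=23/2b +111.111ms=1/4b
11) 5222.222ms=47/4b +111.111ms=1/4b
12) 5333.333ms=12b +333.333ms=3/4b
13) 5666.667ms=51/4b +333.333ms=3/4b
14) 6000.0ms=27/2b +666.667ms=3/2b
15) 6666.667ms=15b +444.444ms=1b
Σ=16b of 16 (135bpm 4/4) — PASS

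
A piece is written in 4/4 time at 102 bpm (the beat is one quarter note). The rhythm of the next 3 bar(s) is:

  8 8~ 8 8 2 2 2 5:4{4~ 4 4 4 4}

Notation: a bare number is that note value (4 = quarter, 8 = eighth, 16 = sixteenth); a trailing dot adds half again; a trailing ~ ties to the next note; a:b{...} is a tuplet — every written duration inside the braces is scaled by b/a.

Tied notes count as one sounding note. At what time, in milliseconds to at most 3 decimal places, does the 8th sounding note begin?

note 8 onset = 48/5b = 5647.059ms

1. 0.0ms @ 0 + 294.118ms (1/2)
2. 294.118ms @ 1/2 + 588.235ms (1)
3. 882.353ms @ 3/2 + 294.118ms (1/2)
4. 1176.471ms @ 2 + 1176.471ms (2)
5. 2352.941ms @ 4 + 1176.471ms (2)
6. 3529.412ms @ 6 + 1176.471ms (2)
7. 4705.882ms @ 8 + 941.176ms (8/5)
8. 5647.059ms @ 48/5 + 470.588ms (4/5)
9. 6117.647ms @ 52/5 + 470.588ms (4/5)
10. 6588.235ms @ 56/5 + 470.588ms (4/5)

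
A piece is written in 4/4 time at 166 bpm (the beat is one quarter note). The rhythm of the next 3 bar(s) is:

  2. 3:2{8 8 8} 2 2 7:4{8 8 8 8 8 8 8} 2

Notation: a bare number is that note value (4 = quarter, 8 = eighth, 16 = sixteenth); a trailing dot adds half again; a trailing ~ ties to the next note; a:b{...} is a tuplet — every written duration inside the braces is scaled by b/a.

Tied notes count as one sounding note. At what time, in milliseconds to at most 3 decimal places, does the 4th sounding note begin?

note 4 onset = 11/3b = 1325.301ms

1. 0.0ms @ 0 + 1084.337ms (3)
2. 1084.337ms @ 3 + 120.482ms (1/3)
3. 1204.819ms @ 10/3 + 120.482ms (1/3)
4. 1325.301ms @ 11/3 + 120.482ms (1/3)
5. 1445.783ms @ 4 + 722.892ms (2)
6. 2168.675ms @ 6 + 722.892ms (2)
7. 2891.566ms @ 8 + 103.27ms (2/7)
8. 2994.836ms @ 58/7 + 103.27ms (2/7)
9. 3098.107ms @ 60/7 + 103.27ms (2/7)
10. 3201.377ms @ 62/7 + 103.27ms (2/7)
11. 3304.647ms @ 64/7 + 103.27ms (2/7)
12. 3407.917ms @ 66/7 + 103.27ms (2/7)
13. 3511.188ms @ 68/7 + 103.27ms (2/7)
14. 3614.458ms @ 10 + 722.892ms (2)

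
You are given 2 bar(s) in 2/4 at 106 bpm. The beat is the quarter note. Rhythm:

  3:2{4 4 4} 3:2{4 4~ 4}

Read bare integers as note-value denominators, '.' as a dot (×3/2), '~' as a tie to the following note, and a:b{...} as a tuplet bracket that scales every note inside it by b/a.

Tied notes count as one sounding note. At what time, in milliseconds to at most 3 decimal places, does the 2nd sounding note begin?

1. 0.0ms @ 0 + 377.358ms (2/3)
2. 377.358ms @ 2/3 + 377.358ms (2/3)
3. 754.717ms @ 4/3 + 377.358ms (2/3)
4. 1132.075ms @ 2 + 377.358ms (2/3)
5. 1509.434ms @ 8/3 + 754.717ms (4/3)

note 2 onset = 2/3b = 377.358ms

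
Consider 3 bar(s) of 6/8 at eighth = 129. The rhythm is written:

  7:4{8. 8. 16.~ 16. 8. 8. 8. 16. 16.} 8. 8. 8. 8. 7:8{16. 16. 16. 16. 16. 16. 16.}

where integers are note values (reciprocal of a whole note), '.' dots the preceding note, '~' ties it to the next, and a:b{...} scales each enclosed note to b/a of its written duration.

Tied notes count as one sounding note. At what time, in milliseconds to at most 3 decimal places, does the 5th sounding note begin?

1. 0.0ms @ 0 + 398.671ms (6/7)
2. 398.671ms @ 6/7 + 398.671ms (6/7)
3. 797.342ms @ 12/7 + 398.671ms (6/7)
4. 1196.013ms @ 18/7 + 398.671ms (6/7)
5. 1594.684ms @ 24/7 + 398.671ms (6/7)
6. 1993.355ms @ 30/7 + 398.671ms (6/7)
7. 2392.027ms @ 36/7 + 199.336ms (3/7)
8. 2591.362ms @ 39/7 + 199.336ms (3/7)
9. 2790.698ms @ 6 + 697.674ms (3/2)
10. 3488.372ms @ 15/2 + 697.674ms (3/2)
11. 4186.047ms @ 9 + 697.674ms (3/2)
12. 4883.721ms @ 21/2 + 697.674ms (3/2)
13. 5581.395ms @ 12 + 398.671ms (6/7)
14. 5980.066ms @ 90/7 + 398.671ms (6/7)
15. 6378.738ms @ 96/7 + 398.671ms (6/7)
16. 6777.409ms @ 102/7 + 398.671ms (6/7)
17. 7176.08ms @ 108/7 + 398.671ms (6/7)
18. 7574.751ms @ 114/7 + 398.671ms (6/7)
19. 7973.422ms @ 120/7 + 398.671ms (6/7)

note 5 onset = 24/7b = 1594.684ms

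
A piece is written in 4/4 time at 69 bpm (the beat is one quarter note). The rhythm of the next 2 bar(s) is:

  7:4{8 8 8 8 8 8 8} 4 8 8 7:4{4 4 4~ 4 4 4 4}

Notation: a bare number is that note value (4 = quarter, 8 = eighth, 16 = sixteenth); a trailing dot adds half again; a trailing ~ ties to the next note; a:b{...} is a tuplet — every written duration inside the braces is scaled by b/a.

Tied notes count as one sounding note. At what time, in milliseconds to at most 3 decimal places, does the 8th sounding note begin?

note 8 onset = 2b = 1739.13ms

1. 0.0ms @ 0 + 248.447ms (2/7)
2. 248.447ms @ 2/7 + 248.447ms (2/7)
3. 496.894ms @ 4/7 + 248.447ms (2/7)
4. 745.342ms @ 6/7 + 248.447ms (2/7)
5. 993.789ms @ 8/7 + 248.447ms (2/7)
6. 1242.236ms @ 10/7 + 248.447ms (2/7)
7. 1490.683ms @ 12/7 + 248.447ms (2/7)
8. 1739.13ms @ 2 + 869.565ms (1)
9. 2608.696ms @ 3 + 434.783ms (1/2)
10. 3043.478ms @ 7/2 + 434.783ms (1/2)
11. 3478.261ms @ 4 + 496.894ms (4/7)
12. 3975.155ms @ 32/7 + 496.894ms (4/7)
13. 4472.05ms @ 36/7 + 993.789ms (8/7)
14. 5465.839ms @ 44/7 + 496.894ms (4/7)
15. 5962.733ms @ 48/7 + 496.894ms (4/7)
16. 6459.627ms @ 52/7 + 496.894ms (4/7)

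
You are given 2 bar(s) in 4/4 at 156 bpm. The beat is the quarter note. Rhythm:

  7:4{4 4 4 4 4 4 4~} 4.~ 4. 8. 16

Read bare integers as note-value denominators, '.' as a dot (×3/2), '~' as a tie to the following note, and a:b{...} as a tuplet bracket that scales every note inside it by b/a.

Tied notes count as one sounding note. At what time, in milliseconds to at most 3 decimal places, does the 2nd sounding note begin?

note 2 onset = 4/7b = 219.78ms

1. 0.0ms @ 0 + 219.78ms (4/7)
2. 219.78ms @ 4/7 + 219.78ms (4/7)
3. 439.56ms @ 8/7 + 219.78ms (4/7)
4. 659.341ms @ 12/7 + 219.78ms (4/7)
5. 879.121ms @ 16/7 + 219.78ms (4/7)
6. 1098.901ms @ 20/7 + 219.78ms (4/7)
7. 1318.681ms @ 24/7 + 1373.626ms (25/7)
8. 2692.308ms @ 7 + 288.462ms (3/4)
9. 2980.769ms @ 31/4 + 96.154ms (1/4)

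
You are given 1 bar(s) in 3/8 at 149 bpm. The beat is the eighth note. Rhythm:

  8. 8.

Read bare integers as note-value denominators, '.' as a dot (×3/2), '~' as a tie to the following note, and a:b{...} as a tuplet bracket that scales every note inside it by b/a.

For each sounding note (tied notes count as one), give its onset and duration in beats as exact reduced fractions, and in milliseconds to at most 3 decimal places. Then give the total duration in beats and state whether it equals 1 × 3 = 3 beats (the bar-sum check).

1) 0.0ms=0b +604.027ms=3/2b
2) 604.027ms=3/2b +604.027ms=3/2b
Σ=3b of 3 (149bpm 3/8) — PASS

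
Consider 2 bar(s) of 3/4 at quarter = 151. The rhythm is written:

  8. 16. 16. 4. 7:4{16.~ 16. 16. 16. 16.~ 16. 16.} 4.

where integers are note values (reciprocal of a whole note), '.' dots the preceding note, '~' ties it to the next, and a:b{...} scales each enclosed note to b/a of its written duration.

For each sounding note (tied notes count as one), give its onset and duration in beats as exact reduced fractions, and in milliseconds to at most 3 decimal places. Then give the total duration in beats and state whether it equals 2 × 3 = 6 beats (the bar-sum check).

1) 0.0ms=0b +298.013ms=3/4b
2) 298.013ms=3/4b +149.007ms=3/8b
3) 447.02ms=9/8b +149.007ms=3/8b
4) 596.026ms=3/2b +596.026ms=3/2b
5) 1192.053ms=3b +170.293ms=3/7b
6) 1362.346ms=24/7b +85.147ms=3/14b
7) 1447.493ms=51/14b +85.147ms=3/14b
8) 1532.64ms=27/7b +170.293ms=3/7b
9) 1702.933ms=30/7b +85.147ms=3/14b
10) 1788.079ms=9/2b +596.026ms=3/2b
Σ=6b of 6 (151bpm 3/4) — PASS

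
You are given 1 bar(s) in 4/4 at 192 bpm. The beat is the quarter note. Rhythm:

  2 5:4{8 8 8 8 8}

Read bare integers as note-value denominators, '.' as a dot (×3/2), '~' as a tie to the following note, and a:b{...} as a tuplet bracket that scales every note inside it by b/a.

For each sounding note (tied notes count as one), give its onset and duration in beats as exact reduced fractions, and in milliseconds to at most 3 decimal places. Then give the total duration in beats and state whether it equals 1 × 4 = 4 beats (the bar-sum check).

1) 0.0ms=0b +625.0ms=2b
2) 625.0ms=2b +125.0ms=2/5b
3) 750.0ms=12/5b +125.0ms=2/5b
4) 875.0ms=14/5b +125.0ms=2/5b
5) 1000.0ms=16/5b +125.0ms=2/5b
6) 1125.0ms=18/5b +125.0ms=2/5b
Σ=4b of 4 (192bpm 4/4) — PASS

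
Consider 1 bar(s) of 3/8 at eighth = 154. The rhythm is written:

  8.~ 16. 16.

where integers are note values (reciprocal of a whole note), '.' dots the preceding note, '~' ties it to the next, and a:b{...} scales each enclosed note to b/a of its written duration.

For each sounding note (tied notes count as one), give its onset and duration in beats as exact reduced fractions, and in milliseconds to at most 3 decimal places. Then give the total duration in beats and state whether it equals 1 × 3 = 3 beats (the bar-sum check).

1) 0.0ms=0b +876.623ms=9/4b
2) 876.623ms=9/4b +292.208ms=3/4b
Σ=3b of 3 (154bpm 3/8) — PASS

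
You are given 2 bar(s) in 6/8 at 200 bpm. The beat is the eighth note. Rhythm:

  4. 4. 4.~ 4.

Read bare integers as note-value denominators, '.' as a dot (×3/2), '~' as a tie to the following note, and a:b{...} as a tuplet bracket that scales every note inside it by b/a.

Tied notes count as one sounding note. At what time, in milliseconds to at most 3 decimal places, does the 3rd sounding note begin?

1. 0.0ms @ 0 + 900.0ms (3)
2. 900.0ms @ 3 + 900.0ms (3)
3. 1800.0ms @ 6 + 1800.0ms (6)

note 3 onset = 6b = 1800.0ms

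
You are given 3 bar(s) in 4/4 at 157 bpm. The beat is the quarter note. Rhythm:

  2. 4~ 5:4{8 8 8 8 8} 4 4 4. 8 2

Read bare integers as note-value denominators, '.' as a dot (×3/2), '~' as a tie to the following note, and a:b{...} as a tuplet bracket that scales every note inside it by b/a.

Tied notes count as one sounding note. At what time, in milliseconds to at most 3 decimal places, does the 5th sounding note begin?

note 5 onset = 26/5b = 1987.261ms

1. 0.0ms @ 0 + 1146.497ms (3)
2. 1146.497ms @ 3 + 535.032ms (7/5)
3. 1681.529ms @ 22/5 + 152.866ms (2/5)
4. 1834.395ms @ 24/5 + 152.866ms (2/5)
5. 1987.261ms @ 26/5 + 152.866ms (2/5)
6. 2140.127ms @ 28/5 + 152.866ms (2/5)
7. 2292.994ms @ 6 + 382.166ms (1)
8. 2675.159ms @ 7 + 382.166ms (1)
9. 3057.325ms @ 8 + 573.248ms (3/2)
10. 3630.573ms @ 19/2 + 191.083ms (1/2)
11. 3821.656ms @ 10 + 764.331ms (2)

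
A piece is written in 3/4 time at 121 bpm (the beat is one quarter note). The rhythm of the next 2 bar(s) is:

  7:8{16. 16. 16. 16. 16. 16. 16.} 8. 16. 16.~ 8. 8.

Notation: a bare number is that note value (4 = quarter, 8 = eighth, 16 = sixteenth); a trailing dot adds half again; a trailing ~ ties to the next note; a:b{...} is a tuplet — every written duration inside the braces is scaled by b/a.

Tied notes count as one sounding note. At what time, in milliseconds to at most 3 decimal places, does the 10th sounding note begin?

1. 0.0ms @ 0 + 212.515ms (3/7)
2. 212.515ms @ 3/7 + 212.515ms (3/7)
3. 425.03ms @ 6/7 + 212.515ms (3/7)
4. 637.544ms @ 9/7 + 212.515ms (3/7)
5. 850.059ms @ 12/7 + 212.515ms (3/7)
6. 1062.574ms @ 15/7 + 212.515ms (3/7)
7. 1275.089ms @ 18/7 + 212.515ms (3/7)
8. 1487.603ms @ 3 + 371.901ms (3/4)
9. 1859.504ms @ 15/4 + 185.95ms (3/8)
10. 2045.455ms @ 33/8 + 557.851ms (9/8)
11. 2603.306ms @ 21/4 + 371.901ms (3/4)

note 10 onset = 33/8b = 2045.455ms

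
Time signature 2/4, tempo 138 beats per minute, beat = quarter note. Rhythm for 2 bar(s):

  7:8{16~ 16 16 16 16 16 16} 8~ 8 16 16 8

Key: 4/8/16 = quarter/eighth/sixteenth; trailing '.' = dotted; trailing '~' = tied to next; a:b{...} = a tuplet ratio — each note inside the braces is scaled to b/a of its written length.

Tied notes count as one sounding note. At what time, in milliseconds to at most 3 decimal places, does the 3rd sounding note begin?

1. 0.0ms @ 0 + 248.447ms (4/7)
2. 248.447ms @ 4/7 + 124.224ms (2/7)
3. 372.671ms @ 6/7 + 124.224ms (2/7)
4. 496.894ms @ 8/7 + 124.224ms (2/7)
5. 621.118ms @ 10/7 + 124.224ms (2/7)
6. 745.342ms @ 12/7 + 124.224ms (2/7)
7. 869.565ms @ 2 + 434.783ms (1)
8. 1304.348ms @ 3 + 108.696ms (1/4)
9. 1413.043ms @ 13/4 + 108.696ms (1/4)
10. 1521.739ms @ 7/2 + 217.391ms (1/2)

note 3 onset = 6/7b = 372.671ms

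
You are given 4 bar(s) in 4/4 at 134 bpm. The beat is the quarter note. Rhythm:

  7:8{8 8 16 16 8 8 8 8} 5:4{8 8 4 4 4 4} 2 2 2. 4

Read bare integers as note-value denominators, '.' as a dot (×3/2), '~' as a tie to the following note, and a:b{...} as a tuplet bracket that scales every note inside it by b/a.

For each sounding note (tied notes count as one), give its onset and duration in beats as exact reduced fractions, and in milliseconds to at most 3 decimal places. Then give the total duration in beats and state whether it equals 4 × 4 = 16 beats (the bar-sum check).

1) 0.0ms=0b +255.864ms=4/7b
2) 255.864ms=4/7b +255.864ms=4/7b
3) 511.727ms=8/7b +127.932ms=2/7b
4) 639.659ms=10/7b +127.932ms=2/7b
5) 767.591ms=12/7b +255.864ms=4/7b
6) 1023.454ms=16/7b +255.864ms=4/7b
7) 1279.318ms=20/7b +255.864ms=4/7b
8) 1535.181ms=24/7b +255.864ms=4/7b
9) 1791.045ms=4b +179.104ms=2/5b
10) 1970.149ms=22/5b +179.104ms=2/5b
11) 2149.254ms=24/5b +358.209ms=4/5b
12) 2507.463ms=28/5b +358.209ms=4/5b
13) 2865.672ms=32/5b +358.209ms=4/5b
14) 3223.881ms=36/5b +358.209ms=4/5b
15) 3582.09ms=8b +895.522ms=2b
16) 4477.612ms=10b +895.522ms=2b
17) 5373.134ms=12b +1343.284ms=3b
18) 6716.418ms=15b +447.761ms=1b
Σ=16b of 16 (134bpm 4/4) — PASS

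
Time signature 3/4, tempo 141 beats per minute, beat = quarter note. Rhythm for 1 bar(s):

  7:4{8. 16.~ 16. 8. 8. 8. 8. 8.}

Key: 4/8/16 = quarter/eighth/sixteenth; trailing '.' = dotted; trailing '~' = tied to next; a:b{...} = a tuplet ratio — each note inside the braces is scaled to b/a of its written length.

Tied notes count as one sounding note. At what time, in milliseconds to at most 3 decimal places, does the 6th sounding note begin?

note 6 onset = 15/7b = 911.854ms

1. 0.0ms @ 0 + 182.371ms (3/7)
2. 182.371ms @ 3/7 + 182.371ms (3/7)
3. 364.742ms @ 6/7 + 182.371ms (3/7)
4. 547.112ms @ 9/7 + 182.371ms (3/7)
5. 729.483ms @ 12/7 + 182.371ms (3/7)
6. 911.854ms @ 15/7 + 182.371ms (3/7)
7. 1094.225ms @ 18/7 + 182.371ms (3/7)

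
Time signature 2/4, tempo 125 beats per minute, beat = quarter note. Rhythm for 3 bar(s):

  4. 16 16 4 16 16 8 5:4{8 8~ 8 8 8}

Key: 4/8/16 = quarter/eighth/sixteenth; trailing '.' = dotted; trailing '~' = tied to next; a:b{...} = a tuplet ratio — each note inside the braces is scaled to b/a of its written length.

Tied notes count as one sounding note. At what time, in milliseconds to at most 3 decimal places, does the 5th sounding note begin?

1. 0.0ms @ 0 + 720.0ms (3/2)
2. 720.0ms @ 3/2 + 120.0ms (1/4)
3. 840.0ms @ 7/4 + 120.0ms (1/4)
4. 960.0ms @ 2 + 480.0ms (1)
5. 1440.0ms @ 3 + 120.0ms (1/4)
6. 1560.0ms @ 13/4 + 120.0ms (1/4)
7. 1680.0ms @ 7/2 + 240.0ms (1/2)
8. 1920.0ms @ 4 + 192.0ms (2/5)
9. 2112.0ms @ 22/5 + 384.0ms (4/5)
10. 2496.0ms @ 26/5 + 192.0ms (2/5)
11. 2688.0ms @ 28/5 + 192.0ms (2/5)

note 5 onset = 3b = 1440.0ms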